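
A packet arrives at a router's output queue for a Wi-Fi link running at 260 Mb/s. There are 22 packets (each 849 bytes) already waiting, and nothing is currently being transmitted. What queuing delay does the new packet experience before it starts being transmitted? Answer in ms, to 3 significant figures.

Each queued packet: L/R = 6792/260000000 = 0.0261231 ms.
22 queued → 0.574708 ms.
Queuing delay = 0.575 ms.

0.575 ms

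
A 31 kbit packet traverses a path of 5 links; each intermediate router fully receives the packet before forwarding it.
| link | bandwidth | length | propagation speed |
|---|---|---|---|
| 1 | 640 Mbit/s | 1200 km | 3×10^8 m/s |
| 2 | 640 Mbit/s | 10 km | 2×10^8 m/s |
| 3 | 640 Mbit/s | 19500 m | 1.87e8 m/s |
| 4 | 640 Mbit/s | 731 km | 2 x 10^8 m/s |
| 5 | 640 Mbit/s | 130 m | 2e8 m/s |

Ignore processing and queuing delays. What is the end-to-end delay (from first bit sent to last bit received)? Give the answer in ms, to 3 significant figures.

L = 31000 bits.
Transmission delay per hop = L/R = 31000/640000000 = 0.0484375 ms; 5 hops → 0.242188 ms.
Propagation delays (d/s per hop): 4, 0.05, 0.104278, 3.655, 0.00065 ms; sum = 7.80993 ms.
End-to-end = 8.05 ms.

8.05 ms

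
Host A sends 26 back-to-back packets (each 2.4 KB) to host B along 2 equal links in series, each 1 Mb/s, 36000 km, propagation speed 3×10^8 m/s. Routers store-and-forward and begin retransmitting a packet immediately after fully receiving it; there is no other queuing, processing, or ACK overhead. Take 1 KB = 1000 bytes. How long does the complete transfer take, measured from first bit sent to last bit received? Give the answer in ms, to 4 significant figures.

Per-hop transmission t_tx = L/R = 19200/1000000 = 19.2 ms.
Per-hop propagation t_prop = 36000000/300000000 = 120 ms.
Pipeline fill: first packet needs 2·t_tx to clear all hops; remaining 25 packets each add one t_tx.
Total = (2+26-1)·t_tx + 2·t_prop = 27·19.2 + 2·120 = 758.4 ms.

758.4 ms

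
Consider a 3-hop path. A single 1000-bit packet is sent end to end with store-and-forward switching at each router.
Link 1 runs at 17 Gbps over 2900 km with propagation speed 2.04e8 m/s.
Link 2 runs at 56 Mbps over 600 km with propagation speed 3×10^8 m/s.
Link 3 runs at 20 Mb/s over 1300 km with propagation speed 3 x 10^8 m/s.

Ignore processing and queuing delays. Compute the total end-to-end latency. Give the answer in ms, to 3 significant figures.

20.6 ms

Transmission delays (L/R per hop): 5.88235e-05, 0.0178571, 0.05 ms; sum = 0.067916 ms.
Propagation delays (d/s per hop): 14.2157, 2, 4.33333 ms; sum = 20.549 ms.
End-to-end = 20.6 ms.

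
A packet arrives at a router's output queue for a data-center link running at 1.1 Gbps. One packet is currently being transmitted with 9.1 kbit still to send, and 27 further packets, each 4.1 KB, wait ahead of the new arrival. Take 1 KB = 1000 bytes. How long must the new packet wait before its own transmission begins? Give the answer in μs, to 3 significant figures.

Each queued packet: L/R = 32800/1100000000 = 29.8182 μs.
27 queued → 805.091 μs.
Plus remaining 9100 bits of current packet: 8.27273 μs.
Queuing delay = 813 μs.

813 μs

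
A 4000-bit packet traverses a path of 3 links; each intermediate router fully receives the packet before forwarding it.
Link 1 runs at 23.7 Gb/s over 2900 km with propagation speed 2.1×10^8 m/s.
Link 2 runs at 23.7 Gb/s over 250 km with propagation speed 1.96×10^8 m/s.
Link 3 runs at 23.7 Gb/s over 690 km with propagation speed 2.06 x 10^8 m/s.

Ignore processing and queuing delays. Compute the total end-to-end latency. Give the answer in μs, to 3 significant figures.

Transmission delay per hop = L/R = 4000/23700000000 = 0.168776 μs; 3 hops → 0.506329 μs.
Propagation delays (d/s per hop): 13809.5, 1275.51, 3349.51 μs; sum = 18434.5 μs.
End-to-end = 18400 μs.

18400 μs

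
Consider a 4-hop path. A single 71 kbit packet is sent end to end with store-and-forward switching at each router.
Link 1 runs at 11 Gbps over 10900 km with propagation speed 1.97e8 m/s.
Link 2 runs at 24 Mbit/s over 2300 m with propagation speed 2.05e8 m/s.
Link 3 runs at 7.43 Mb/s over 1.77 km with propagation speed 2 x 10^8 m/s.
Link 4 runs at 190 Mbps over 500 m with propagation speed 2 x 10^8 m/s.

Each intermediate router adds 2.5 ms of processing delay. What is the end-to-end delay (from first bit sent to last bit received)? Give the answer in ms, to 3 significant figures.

L = 71000 bits.
Transmission delays (L/R per hop): 0.00645455, 2.95833, 9.55585, 0.373684 ms; sum = 12.8943 ms.
Propagation delays (d/s per hop): 55.3299, 0.0112195, 0.00885, 0.0025 ms; sum = 55.3525 ms.
Processing at 3 router(s): 3 × 2.5 ms = 7.5 ms.
End-to-end = 75.7 ms.

75.7 ms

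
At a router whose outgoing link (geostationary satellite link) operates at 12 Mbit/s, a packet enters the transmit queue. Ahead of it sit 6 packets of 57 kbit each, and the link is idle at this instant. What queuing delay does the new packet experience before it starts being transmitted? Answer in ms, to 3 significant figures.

28.5 ms

Each queued packet: L/R = 57000/12000000 = 4.75 ms.
6 queued → 28.5 ms.
Queuing delay = 28.5 ms.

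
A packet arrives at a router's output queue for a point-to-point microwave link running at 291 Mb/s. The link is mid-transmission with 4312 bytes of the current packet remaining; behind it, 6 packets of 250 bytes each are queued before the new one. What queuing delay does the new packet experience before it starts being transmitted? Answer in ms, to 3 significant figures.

0.160 ms

Each queued packet: L/R = 2000/291000000 = 0.00687285 ms.
6 queued → 0.0412371 ms.
Plus remaining 34496 bits of current packet: 0.118543 ms.
Queuing delay = 0.160 ms.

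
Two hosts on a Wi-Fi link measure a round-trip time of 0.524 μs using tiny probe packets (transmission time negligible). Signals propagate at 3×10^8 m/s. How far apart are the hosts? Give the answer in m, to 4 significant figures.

78.60 m

One-way propagation = RTT/2 = 0.262 μs.
d = s × t = 300000000 × 2.62e-07 = 78.60 m.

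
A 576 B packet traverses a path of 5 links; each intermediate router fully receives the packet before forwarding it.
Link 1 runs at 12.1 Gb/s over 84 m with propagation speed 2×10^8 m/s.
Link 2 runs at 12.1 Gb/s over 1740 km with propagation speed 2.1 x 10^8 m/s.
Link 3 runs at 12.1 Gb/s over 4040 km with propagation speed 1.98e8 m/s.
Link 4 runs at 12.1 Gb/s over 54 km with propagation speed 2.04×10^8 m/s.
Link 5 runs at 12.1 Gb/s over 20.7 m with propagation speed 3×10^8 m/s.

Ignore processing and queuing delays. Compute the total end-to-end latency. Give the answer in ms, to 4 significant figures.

28.96 ms

L = 576 × 8 = 4608 bits.
Transmission delay per hop = L/R = 4608/12100000000 = 0.000380826 ms; 5 hops → 0.00190413 ms.
Propagation delays (d/s per hop): 0.00042, 8.28571, 20.404, 0.264706, 6.9e-05 ms; sum = 28.9549 ms.
End-to-end = 28.96 ms.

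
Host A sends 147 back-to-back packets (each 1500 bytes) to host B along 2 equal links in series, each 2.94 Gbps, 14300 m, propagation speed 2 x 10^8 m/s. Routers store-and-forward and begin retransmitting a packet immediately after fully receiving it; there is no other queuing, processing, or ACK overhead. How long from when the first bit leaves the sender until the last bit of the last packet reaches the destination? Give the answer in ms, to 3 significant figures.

0.747 ms

Per-hop transmission t_tx = L/R = 12000/2940000000 = 0.00408163 ms.
Per-hop propagation t_prop = 14300/200000000 = 0.0715 ms.
Pipeline fill: first packet needs 2·t_tx to clear all hops; remaining 146 packets each add one t_tx.
Total = (2+147-1)·t_tx + 2·t_prop = 148·0.00408163 + 2·0.0715 = 0.747 ms.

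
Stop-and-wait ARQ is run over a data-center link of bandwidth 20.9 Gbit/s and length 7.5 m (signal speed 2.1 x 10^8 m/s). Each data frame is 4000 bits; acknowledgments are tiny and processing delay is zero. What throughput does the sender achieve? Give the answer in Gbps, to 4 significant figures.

t_tx = L/R = 4000/20900000000 = 1.91388e-07 s.
t_prop = 7.5/210000000 = 3.57143e-08 s; RTT = 7.14286e-08 s.
Cycle = t_tx + RTT = 2.62816e-07 s.
Throughput = L / cycle = 4000 / 2.62816e-07 = 15.22 Gbps.

15.22 Gbps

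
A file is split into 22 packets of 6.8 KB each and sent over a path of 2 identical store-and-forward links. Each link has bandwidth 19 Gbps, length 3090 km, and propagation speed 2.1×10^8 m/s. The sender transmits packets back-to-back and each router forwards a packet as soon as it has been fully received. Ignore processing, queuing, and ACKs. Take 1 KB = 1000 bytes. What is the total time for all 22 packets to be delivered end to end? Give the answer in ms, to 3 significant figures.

29.5 ms

Per-hop transmission t_tx = L/R = 54400/19000000000 = 0.00286316 ms.
Per-hop propagation t_prop = 3090000/210000000 = 14.7143 ms.
Pipeline fill: first packet needs 2·t_tx to clear all hops; remaining 21 packets each add one t_tx.
Total = (2+22-1)·t_tx + 2·t_prop = 23·0.00286316 + 2·14.7143 = 29.5 ms.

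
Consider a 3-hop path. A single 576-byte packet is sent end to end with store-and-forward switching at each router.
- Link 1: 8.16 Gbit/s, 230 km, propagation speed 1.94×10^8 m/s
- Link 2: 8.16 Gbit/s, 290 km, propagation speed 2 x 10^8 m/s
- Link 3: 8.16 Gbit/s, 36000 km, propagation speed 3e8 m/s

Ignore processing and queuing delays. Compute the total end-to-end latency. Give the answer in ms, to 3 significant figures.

123 ms

L = 576 × 8 = 4608 bits.
Transmission delay per hop = L/R = 4608/8160000000 = 0.000564706 ms; 3 hops → 0.00169412 ms.
Propagation delays (d/s per hop): 1.18557, 1.45, 120 ms; sum = 122.636 ms.
End-to-end = 123 ms.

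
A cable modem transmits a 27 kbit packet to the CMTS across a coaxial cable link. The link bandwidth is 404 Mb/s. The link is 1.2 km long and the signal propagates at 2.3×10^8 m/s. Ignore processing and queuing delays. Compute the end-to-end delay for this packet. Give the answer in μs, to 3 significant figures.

L = 27000 bits.
Transmission delay = L/R = 27000 / 404000000 = 66.8317 μs.
Propagation delay = d/s = 1200 m / 2.3e+08 m/s = 5.21739 μs.
Total = 72.0 μs.

72.0 μs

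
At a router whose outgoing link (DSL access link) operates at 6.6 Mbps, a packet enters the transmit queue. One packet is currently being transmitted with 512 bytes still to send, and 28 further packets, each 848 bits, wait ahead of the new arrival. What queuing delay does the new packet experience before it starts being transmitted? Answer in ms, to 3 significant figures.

4.22 ms

Each queued packet: L/R = 848/6600000 = 0.128485 ms.
28 queued → 3.59758 ms.
Plus remaining 4096 bits of current packet: 0.620606 ms.
Queuing delay = 4.22 ms.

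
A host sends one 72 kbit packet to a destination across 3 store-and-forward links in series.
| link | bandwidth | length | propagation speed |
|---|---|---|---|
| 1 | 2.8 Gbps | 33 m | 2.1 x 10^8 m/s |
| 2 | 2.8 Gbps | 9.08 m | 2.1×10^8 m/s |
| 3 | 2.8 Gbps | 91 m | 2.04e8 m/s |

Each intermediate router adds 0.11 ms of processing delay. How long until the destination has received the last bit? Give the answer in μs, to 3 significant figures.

L = 72000 bits.
Transmission delay per hop = L/R = 72000/2800000000 = 25.7143 μs; 3 hops → 77.1429 μs.
Propagation delays (d/s per hop): 0.157143, 0.0432381, 0.446078 μs; sum = 0.646459 μs.
Processing at 2 router(s): 2 × 0.11 ms = 220 μs.
End-to-end = 298 μs.

298 μs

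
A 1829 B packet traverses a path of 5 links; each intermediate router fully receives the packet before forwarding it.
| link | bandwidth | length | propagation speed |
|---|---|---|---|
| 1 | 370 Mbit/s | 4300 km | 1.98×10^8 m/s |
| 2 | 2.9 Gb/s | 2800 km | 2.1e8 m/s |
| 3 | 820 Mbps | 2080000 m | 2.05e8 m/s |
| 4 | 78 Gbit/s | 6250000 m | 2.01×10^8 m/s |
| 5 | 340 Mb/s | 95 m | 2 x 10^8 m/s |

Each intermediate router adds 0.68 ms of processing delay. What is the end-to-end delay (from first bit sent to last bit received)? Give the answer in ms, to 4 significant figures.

L = 1829 × 8 = 14632 bits.
Transmission delays (L/R per hop): 0.0395459, 0.00504552, 0.0178439, 0.00018759, 0.0430353 ms; sum = 0.105658 ms.
Propagation delays (d/s per hop): 21.7172, 13.3333, 10.1463, 31.0945, 0.000475 ms; sum = 76.2918 ms.
Processing at 4 router(s): 4 × 0.68 ms = 2.72 ms.
End-to-end = 79.12 ms.

79.12 ms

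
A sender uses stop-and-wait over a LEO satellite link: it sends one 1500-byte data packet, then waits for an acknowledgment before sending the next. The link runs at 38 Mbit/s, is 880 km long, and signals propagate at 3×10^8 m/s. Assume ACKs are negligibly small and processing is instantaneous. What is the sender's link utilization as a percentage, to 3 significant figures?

t_tx = L/R = 12000/38000000 = 0.000315789 s.
t_prop = 880000/300000000 = 0.00293333 s; RTT = 0.00586667 s.
Cycle = t_tx + RTT = 0.00618246 s.
Utilization = t_tx / cycle = 0.000315789/0.00618246 = 5.11 %.

5.11 %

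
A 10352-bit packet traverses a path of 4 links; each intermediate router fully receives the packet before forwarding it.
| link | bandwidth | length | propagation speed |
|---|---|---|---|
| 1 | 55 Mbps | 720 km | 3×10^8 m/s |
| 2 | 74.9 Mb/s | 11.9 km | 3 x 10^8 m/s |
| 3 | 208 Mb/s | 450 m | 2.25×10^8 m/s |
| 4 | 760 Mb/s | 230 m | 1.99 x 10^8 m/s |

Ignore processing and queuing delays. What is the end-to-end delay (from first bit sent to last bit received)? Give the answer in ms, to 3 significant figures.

Transmission delays (L/R per hop): 0.188218, 0.138211, 0.0497692, 0.0136211 ms; sum = 0.389819 ms.
Propagation delays (d/s per hop): 2.4, 0.0396667, 0.002, 0.00115578 ms; sum = 2.44282 ms.
End-to-end = 2.83 ms.

2.83 ms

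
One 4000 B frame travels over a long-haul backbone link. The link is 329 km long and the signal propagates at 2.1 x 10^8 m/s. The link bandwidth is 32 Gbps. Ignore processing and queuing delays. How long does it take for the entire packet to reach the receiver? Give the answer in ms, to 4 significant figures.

1.568 ms

L = 4000 × 8 = 32000 bits.
Transmission delay = L/R = 32000 / 32000000000 = 0.001 ms.
Propagation delay = d/s = 329000 m / 210000000 m/s = 1.56667 ms.
Total = 1.568 ms.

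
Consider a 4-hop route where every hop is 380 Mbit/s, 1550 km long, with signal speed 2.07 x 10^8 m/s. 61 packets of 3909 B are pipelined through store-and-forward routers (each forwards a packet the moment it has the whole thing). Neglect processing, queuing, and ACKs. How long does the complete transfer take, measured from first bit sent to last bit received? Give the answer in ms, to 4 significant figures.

Per-hop transmission t_tx = L/R = 31272/380000000 = 0.0822947 ms.
Per-hop propagation t_prop = 1550000/2.07e+08 = 7.48792 ms.
Pipeline fill: first packet needs 4·t_tx to clear all hops; remaining 60 packets each add one t_tx.
Total = (4+61-1)·t_tx + 4·t_prop = 64·0.0822947 + 4·7.48792 = 35.22 ms.

35.22 ms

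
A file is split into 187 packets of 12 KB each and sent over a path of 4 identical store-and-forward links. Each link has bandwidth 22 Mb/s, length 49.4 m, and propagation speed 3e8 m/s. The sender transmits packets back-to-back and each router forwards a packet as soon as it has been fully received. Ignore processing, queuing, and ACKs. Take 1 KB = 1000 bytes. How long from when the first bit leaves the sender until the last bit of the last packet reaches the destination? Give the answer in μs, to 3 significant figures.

Per-hop transmission t_tx = L/R = 96000/22000000 = 4363.64 μs.
Per-hop propagation t_prop = 49.4/300000000 = 0.164667 μs.
Pipeline fill: first packet needs 4·t_tx to clear all hops; remaining 186 packets each add one t_tx.
Total = (4+187-1)·t_tx + 4·t_prop = 190·4363.64 + 4·0.164667 = 829000 μs.

829000 μs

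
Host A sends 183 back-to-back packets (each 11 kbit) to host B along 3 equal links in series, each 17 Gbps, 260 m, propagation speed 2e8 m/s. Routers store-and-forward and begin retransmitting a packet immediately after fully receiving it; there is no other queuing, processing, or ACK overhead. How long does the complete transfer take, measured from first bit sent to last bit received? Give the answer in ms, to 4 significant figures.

Per-hop transmission t_tx = L/R = 11000/17000000000 = 0.000647059 ms.
Per-hop propagation t_prop = 260/200000000 = 0.0013 ms.
Pipeline fill: first packet needs 3·t_tx to clear all hops; remaining 182 packets each add one t_tx.
Total = (3+183-1)·t_tx + 3·t_prop = 185·0.000647059 + 3·0.0013 = 0.1236 ms.

0.1236 ms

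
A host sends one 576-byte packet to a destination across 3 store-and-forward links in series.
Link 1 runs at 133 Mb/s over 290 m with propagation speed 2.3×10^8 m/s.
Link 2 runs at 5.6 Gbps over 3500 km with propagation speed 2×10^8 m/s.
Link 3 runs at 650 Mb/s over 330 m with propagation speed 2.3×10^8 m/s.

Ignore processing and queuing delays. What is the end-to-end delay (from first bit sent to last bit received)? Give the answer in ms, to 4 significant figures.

17.55 ms

L = 576 × 8 = 4608 bits.
Transmission delays (L/R per hop): 0.0346466, 0.000822857, 0.00708923 ms; sum = 0.0425587 ms.
Propagation delays (d/s per hop): 0.00126087, 17.5, 0.00143478 ms; sum = 17.5027 ms.
End-to-end = 17.55 ms.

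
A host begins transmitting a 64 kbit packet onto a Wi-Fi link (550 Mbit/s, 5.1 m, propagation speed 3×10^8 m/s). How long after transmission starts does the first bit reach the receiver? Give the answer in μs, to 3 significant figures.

0.0170 μs

First bit experiences only propagation delay: d/s = 5.1/300000000 = 0.0170 μs.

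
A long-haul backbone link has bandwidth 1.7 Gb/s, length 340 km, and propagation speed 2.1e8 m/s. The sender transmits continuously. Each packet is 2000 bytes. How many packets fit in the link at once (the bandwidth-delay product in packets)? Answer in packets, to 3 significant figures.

Propagation delay = 340000 / 210000000 = 0.00161905 s.
BDP = R × t_prop = 1700000000 × 0.00161905 = 2752380 bits.
In packets of 16000 bits: 172 packets.

172 packets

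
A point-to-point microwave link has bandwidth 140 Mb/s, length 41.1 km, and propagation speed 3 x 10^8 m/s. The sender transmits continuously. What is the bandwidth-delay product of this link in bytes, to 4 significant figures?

2398 bytes

Propagation delay = 41100 / 300000000 = 0.000137 s.
BDP = R × t_prop = 140000000 × 0.000137 = 19180 bits.
In bytes: 19180/8 = 2398 bytes.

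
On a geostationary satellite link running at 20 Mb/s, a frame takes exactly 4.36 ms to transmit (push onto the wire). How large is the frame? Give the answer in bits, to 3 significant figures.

87200 bits

L = R × t_tx = 20000000 b/s × 0.00436 s = 87200 bits.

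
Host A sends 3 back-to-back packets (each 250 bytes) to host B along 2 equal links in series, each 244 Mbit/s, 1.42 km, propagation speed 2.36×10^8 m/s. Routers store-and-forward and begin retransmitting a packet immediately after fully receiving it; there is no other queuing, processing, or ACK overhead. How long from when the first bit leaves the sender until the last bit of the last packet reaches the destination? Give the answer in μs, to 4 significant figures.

44.82 μs

Per-hop transmission t_tx = L/R = 2000/244000000 = 8.19672 μs.
Per-hop propagation t_prop = 1420/236000000 = 6.01695 μs.
Pipeline fill: first packet needs 2·t_tx to clear all hops; remaining 2 packets each add one t_tx.
Total = (2+3-1)·t_tx + 2·t_prop = 4·8.19672 + 2·6.01695 = 44.82 μs.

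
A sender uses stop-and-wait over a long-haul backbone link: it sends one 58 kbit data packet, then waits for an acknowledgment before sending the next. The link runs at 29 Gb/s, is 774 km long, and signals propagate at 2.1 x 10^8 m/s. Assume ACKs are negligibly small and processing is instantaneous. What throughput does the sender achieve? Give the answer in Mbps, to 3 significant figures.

t_tx = L/R = 58000/29000000000 = 2e-06 s.
t_prop = 774000/210000000 = 0.00368571 s; RTT = 0.00737143 s.
Cycle = t_tx + RTT = 0.00737343 s.
Throughput = L / cycle = 58000 / 0.00737343 = 7.87 Mbps.

7.87 Mbps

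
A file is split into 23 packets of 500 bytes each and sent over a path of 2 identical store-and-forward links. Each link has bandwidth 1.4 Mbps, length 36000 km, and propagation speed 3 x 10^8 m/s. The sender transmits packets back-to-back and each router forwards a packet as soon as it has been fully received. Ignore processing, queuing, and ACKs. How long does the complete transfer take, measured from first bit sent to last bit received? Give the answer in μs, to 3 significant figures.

309000 μs

Per-hop transmission t_tx = L/R = 4000/1400000 = 2857.14 μs.
Per-hop propagation t_prop = 36000000/300000000 = 120000 μs.
Pipeline fill: first packet needs 2·t_tx to clear all hops; remaining 22 packets each add one t_tx.
Total = (2+23-1)·t_tx + 2·t_prop = 24·2857.14 + 2·120000 = 309000 μs.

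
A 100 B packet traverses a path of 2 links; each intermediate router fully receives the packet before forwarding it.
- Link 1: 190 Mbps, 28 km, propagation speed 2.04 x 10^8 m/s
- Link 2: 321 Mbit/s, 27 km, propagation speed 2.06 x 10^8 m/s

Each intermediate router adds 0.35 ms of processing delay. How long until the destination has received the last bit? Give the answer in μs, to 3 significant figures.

625 μs

L = 100 × 8 = 800 bits.
Transmission delays (L/R per hop): 4.21053, 2.49221 μs; sum = 6.70274 μs.
Propagation delays (d/s per hop): 137.255, 131.068 μs; sum = 268.323 μs.
Processing at 1 router(s): 1 × 0.35 ms = 350 μs.
End-to-end = 625 μs.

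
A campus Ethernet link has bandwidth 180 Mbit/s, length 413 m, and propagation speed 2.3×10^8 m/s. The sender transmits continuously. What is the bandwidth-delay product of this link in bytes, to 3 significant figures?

Propagation delay = 413 / 2.3e+08 = 1.79565e-06 s.
BDP = R × t_prop = 180000000 × 1.79565e-06 = 323.217 bits.
In bytes: 323.217/8 = 40.4 bytes.

40.4 bytes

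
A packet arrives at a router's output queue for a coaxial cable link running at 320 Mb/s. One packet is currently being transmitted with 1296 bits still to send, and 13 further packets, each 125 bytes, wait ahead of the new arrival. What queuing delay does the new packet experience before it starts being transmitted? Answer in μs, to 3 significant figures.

Each queued packet: L/R = 1000/320000000 = 3.125 μs.
13 queued → 40.625 μs.
Plus remaining 1296 bits of current packet: 4.05 μs.
Queuing delay = 44.7 μs.

44.7 μs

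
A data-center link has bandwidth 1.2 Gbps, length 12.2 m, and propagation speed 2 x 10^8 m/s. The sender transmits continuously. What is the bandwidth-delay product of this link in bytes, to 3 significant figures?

Propagation delay = 12.2 / 200000000 = 6.1e-08 s.
BDP = R × t_prop = 1200000000 × 6.1e-08 = 73.2 bits.
In bytes: 73.2/8 = 9.15 bytes.

9.15 bytes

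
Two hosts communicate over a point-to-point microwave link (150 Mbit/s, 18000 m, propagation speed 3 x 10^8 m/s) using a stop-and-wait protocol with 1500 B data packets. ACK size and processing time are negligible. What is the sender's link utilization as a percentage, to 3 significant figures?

t_tx = L/R = 12000/150000000 = 8e-05 s.
t_prop = 18000/300000000 = 6e-05 s; RTT = 0.00012 s.
Cycle = t_tx + RTT = 0.0002 s.
Utilization = t_tx / cycle = 8e-05/0.0002 = 40.0 %.

40.0 %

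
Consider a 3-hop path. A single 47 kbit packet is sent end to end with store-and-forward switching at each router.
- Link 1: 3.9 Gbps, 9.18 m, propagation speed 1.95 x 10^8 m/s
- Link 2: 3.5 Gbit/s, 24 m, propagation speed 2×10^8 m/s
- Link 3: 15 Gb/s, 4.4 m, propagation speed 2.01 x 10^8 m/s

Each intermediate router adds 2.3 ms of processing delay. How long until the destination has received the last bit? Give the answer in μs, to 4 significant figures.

L = 47000 bits.
Transmission delays (L/R per hop): 12.0513, 13.4286, 3.13333 μs; sum = 28.6132 μs.
Propagation delays (d/s per hop): 0.0470769, 0.12, 0.0218905 μs; sum = 0.188967 μs.
Processing at 2 router(s): 2 × 2.3 ms = 4600 μs.
End-to-end = 4629 μs.

4629 μs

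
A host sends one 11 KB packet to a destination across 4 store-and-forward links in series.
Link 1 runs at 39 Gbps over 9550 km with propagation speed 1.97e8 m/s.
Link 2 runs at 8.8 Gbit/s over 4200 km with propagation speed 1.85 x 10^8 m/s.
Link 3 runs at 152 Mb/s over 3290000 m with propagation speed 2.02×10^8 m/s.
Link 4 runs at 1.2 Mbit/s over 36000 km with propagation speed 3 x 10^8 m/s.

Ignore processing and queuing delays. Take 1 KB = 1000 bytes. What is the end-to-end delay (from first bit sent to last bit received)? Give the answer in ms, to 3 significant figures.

281 ms

L = 88000 bits.
Transmission delays (L/R per hop): 0.00225641, 0.01, 0.578947, 73.3333 ms; sum = 73.9245 ms.
Propagation delays (d/s per hop): 48.4772, 22.7027, 16.2871, 120 ms; sum = 207.467 ms.
End-to-end = 281 ms.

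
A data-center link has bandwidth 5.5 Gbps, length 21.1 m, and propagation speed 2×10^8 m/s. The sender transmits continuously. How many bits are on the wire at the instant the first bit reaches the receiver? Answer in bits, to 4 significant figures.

Propagation delay = 21.1 / 200000000 = 1.055e-07 s.
BDP = R × t_prop = 5500000000 × 1.055e-07 = 580.25 bits.

580.3 bits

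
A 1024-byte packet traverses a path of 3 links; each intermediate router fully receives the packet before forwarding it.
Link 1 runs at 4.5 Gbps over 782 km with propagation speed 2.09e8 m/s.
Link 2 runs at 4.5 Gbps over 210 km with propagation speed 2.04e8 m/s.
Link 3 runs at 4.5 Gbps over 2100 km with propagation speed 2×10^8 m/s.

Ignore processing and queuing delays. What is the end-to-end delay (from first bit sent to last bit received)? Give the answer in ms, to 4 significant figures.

L = 1024 × 8 = 8192 bits.
Transmission delay per hop = L/R = 8192/4500000000 = 0.00182044 ms; 3 hops → 0.00546133 ms.
Propagation delays (d/s per hop): 3.74163, 1.02941, 10.5 ms; sum = 15.271 ms.
End-to-end = 15.28 ms.

15.28 ms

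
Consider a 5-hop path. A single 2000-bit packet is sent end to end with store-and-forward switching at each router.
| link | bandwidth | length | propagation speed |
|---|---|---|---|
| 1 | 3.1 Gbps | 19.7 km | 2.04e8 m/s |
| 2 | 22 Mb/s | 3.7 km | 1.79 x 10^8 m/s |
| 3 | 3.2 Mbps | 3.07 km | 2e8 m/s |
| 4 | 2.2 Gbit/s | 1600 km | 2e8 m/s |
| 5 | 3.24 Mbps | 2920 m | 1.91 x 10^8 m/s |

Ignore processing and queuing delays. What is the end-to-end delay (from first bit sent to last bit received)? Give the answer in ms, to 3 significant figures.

Transmission delays (L/R per hop): 0.000645161, 0.0909091, 0.625, 0.000909091, 0.617284 ms; sum = 1.33475 ms.
Propagation delays (d/s per hop): 0.0965686, 0.0206704, 0.01535, 8, 0.015288 ms; sum = 8.14788 ms.
End-to-end = 9.48 ms.

9.48 ms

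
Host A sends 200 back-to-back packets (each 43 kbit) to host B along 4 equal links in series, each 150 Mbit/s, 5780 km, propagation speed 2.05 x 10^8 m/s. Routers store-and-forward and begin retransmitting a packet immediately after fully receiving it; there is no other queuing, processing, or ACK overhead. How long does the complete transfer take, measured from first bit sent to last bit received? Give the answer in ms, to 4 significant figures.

Per-hop transmission t_tx = L/R = 43000/150000000 = 0.286667 ms.
Per-hop propagation t_prop = 5780000/2.05e+08 = 28.1951 ms.
Pipeline fill: first packet needs 4·t_tx to clear all hops; remaining 199 packets each add one t_tx.
Total = (4+200-1)·t_tx + 4·t_prop = 203·0.286667 + 4·28.1951 = 171.0 ms.

171.0 ms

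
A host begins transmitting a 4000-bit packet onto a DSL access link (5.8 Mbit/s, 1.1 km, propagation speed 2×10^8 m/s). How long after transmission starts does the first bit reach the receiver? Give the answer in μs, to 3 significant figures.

First bit experiences only propagation delay: d/s = 1100/200000000 = 5.50 μs.

5.50 μs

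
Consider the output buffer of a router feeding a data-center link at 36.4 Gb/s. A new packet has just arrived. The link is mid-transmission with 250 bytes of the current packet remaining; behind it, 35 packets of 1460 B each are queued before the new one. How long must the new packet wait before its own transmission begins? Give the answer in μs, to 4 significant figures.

Each queued packet: L/R = 11680/36400000000 = 0.320879 μs.
35 queued → 11.2308 μs.
Plus remaining 2000 bits of current packet: 0.0549451 μs.
Queuing delay = 11.29 μs.

11.29 μs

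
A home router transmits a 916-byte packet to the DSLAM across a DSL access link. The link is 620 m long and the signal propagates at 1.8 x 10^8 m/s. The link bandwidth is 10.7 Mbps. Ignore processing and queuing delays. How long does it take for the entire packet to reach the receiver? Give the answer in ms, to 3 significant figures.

L = 916 × 8 = 7328 bits.
Transmission delay = L/R = 7328 / 10700000 = 0.68486 ms.
Propagation delay = d/s = 620 m / 180000000 m/s = 0.00344444 ms.
Total = 0.688 ms.

0.688 ms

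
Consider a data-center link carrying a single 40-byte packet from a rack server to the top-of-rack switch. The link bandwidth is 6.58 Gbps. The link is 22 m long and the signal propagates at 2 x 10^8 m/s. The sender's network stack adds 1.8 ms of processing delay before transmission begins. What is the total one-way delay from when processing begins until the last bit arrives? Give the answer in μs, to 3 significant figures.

L = 40 × 8 = 320 bits.
Transmission delay = L/R = 320 / 6580000000 = 0.0486322 μs.
Propagation delay = d/s = 22 m / 200000000 m/s = 0.11 μs.
Plus processing delay 1.8 ms = 1800 μs.
Total = 1800 μs.

1800 μs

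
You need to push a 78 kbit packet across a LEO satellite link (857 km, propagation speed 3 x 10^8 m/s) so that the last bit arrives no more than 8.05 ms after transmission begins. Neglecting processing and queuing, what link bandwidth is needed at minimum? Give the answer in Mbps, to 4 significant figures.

15.02 Mbps

Propagation delay = 857000 / 300000000 = 2.85667 ms.
Transmission budget = 8.05 − 2.85667 = 5.19333 ms.
R ≥ L / t_tx = 78000 bits / 0.00519333 s = 15.02 Mbps.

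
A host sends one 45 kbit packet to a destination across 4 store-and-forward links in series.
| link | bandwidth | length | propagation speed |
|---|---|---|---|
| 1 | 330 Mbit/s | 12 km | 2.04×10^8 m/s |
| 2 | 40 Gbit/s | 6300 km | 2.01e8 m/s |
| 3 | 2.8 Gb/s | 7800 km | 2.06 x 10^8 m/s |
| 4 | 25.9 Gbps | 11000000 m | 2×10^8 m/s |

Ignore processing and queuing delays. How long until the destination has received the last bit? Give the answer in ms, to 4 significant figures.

L = 45000 bits.
Transmission delays (L/R per hop): 0.136364, 0.001125, 0.0160714, 0.00173745 ms; sum = 0.155298 ms.
Propagation delays (d/s per hop): 0.0588235, 31.3433, 37.8641, 55 ms; sum = 124.266 ms.
End-to-end = 124.4 ms.

124.4 ms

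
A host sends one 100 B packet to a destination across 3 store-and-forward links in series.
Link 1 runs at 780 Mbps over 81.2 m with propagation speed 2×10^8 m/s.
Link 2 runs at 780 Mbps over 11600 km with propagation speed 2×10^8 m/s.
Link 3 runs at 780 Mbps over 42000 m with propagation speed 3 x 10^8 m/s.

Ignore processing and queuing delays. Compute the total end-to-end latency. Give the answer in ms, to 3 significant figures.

58.1 ms

L = 100 × 8 = 800 bits.
Transmission delay per hop = L/R = 800/780000000 = 0.00102564 ms; 3 hops → 0.00307692 ms.
Propagation delays (d/s per hop): 0.000406, 58, 0.14 ms; sum = 58.1404 ms.
End-to-end = 58.1 ms.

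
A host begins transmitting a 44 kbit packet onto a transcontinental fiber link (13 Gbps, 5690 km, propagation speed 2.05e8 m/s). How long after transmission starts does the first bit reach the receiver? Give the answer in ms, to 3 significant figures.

27.8 ms

First bit experiences only propagation delay: d/s = 5690000/2.05e+08 = 27.8 ms.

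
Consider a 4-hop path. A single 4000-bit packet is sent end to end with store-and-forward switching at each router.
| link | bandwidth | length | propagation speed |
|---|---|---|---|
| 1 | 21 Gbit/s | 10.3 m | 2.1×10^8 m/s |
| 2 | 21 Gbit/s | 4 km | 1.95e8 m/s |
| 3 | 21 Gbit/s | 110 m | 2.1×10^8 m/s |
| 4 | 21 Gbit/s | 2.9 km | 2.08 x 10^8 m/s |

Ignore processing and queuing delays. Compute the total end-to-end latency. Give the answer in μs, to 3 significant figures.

35.8 μs

Transmission delay per hop = L/R = 4000/21000000000 = 0.190476 μs; 4 hops → 0.761905 μs.
Propagation delays (d/s per hop): 0.0490476, 20.5128, 0.52381, 13.9423 μs; sum = 35.028 μs.
End-to-end = 35.8 μs.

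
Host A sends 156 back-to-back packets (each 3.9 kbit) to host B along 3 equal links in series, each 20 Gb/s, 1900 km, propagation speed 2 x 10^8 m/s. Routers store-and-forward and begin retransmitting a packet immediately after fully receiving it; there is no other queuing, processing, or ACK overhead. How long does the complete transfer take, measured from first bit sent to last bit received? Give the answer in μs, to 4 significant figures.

28530 μs

Per-hop transmission t_tx = L/R = 3900/20000000000 = 0.195 μs.
Per-hop propagation t_prop = 1900000/200000000 = 9500 μs.
Pipeline fill: first packet needs 3·t_tx to clear all hops; remaining 155 packets each add one t_tx.
Total = (3+156-1)·t_tx + 3·t_prop = 158·0.195 + 3·9500 = 28530 μs.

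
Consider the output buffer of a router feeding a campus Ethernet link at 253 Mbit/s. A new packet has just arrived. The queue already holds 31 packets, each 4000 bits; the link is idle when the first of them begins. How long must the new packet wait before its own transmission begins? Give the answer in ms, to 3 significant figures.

Each queued packet: L/R = 4000/253000000 = 0.0158103 ms.
31 queued → 0.490119 ms.
Queuing delay = 0.490 ms.

0.490 ms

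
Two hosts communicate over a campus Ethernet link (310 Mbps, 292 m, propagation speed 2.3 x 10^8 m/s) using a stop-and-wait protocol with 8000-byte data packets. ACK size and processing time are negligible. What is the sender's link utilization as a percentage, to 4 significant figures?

98.79 %

t_tx = L/R = 64000/310000000 = 0.000206452 s.
t_prop = 292/2.3e+08 = 1.26957e-06 s; RTT = 2.53913e-06 s.
Cycle = t_tx + RTT = 0.000208991 s.
Utilization = t_tx / cycle = 0.000206452/0.000208991 = 98.79 %.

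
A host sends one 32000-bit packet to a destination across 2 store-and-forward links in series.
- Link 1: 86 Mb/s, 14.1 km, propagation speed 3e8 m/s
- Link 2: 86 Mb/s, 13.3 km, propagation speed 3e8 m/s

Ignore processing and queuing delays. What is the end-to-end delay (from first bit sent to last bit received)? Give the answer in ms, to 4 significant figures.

0.8355 ms

Transmission delay per hop = L/R = 32000/86000000 = 0.372093 ms; 2 hops → 0.744186 ms.
Propagation delays (d/s per hop): 0.047, 0.0443333 ms; sum = 0.0913333 ms.
End-to-end = 0.8355 ms.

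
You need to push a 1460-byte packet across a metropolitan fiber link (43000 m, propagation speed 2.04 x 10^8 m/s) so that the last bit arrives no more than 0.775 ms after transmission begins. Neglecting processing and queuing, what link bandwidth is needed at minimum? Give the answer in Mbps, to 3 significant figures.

L = 11680 bits.
Propagation delay = 43000 / 204000000 = 0.210784 ms.
Transmission budget = 0.775 − 0.210784 = 0.564216 ms.
R ≥ L / t_tx = 11680 bits / 0.000564216 s = 20.7 Mbps.

20.7 Mbps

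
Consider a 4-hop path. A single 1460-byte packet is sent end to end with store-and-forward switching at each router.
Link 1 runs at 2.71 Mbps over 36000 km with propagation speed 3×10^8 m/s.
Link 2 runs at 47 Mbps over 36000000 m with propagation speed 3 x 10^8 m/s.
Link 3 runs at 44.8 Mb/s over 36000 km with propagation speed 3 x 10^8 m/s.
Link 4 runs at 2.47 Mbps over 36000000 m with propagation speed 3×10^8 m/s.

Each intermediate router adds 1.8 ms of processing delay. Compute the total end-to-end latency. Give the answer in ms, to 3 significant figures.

L = 1460 × 8 = 11680 bits.
Transmission delays (L/R per hop): 4.30996, 0.248511, 0.260714, 4.72874 ms; sum = 9.54793 ms.
Propagation delays (d/s per hop): 120, 120, 120, 120 ms; sum = 480 ms.
Processing at 3 router(s): 3 × 1.8 ms = 5.4 ms.
End-to-end = 495 ms.

495 ms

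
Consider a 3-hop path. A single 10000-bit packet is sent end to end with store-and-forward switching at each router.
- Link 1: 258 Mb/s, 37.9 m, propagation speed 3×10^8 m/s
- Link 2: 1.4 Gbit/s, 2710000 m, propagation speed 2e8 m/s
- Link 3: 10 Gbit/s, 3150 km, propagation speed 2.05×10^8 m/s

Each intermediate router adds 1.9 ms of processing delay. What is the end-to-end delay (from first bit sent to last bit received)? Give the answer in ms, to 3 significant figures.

Transmission delays (L/R per hop): 0.0387597, 0.00714286, 0.001 ms; sum = 0.0469025 ms.
Propagation delays (d/s per hop): 0.000126333, 13.55, 15.3659 ms; sum = 28.916 ms.
Processing at 2 router(s): 2 × 1.9 ms = 3.8 ms.
End-to-end = 32.8 ms.

32.8 ms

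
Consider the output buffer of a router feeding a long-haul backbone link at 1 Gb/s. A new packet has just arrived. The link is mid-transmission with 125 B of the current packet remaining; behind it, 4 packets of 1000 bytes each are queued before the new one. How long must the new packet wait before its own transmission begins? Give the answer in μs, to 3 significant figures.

Each queued packet: L/R = 8000/1000000000 = 8 μs.
4 queued → 32 μs.
Plus remaining 1000 bits of current packet: 1 μs.
Queuing delay = 33.0 μs.

33.0 μs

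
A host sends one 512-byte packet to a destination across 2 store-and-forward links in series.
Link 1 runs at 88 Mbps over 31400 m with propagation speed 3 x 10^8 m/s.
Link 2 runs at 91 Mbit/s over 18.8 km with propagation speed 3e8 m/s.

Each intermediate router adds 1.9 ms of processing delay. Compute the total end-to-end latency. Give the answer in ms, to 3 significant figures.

L = 512 × 8 = 4096 bits.
Transmission delays (L/R per hop): 0.0465455, 0.045011 ms; sum = 0.0915564 ms.
Propagation delays (d/s per hop): 0.104667, 0.0626667 ms; sum = 0.167333 ms.
Processing at 1 router(s): 1 × 1.9 ms = 1.9 ms.
End-to-end = 2.16 ms.

2.16 ms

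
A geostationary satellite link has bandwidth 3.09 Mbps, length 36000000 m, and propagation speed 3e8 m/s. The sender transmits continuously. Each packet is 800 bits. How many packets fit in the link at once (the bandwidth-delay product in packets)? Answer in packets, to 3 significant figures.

Propagation delay = 36000000 / 300000000 = 0.12 s.
BDP = R × t_prop = 3090000 × 0.12 = 370800 bits.
In packets of 800 bits: 464 packets.

464 packets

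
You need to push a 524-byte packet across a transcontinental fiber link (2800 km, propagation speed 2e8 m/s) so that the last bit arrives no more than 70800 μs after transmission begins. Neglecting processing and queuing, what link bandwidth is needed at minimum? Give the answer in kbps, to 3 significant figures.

73.8 kbps

L = 4192 bits.
Propagation delay = 2800000 / 200000000 = 14000 μs.
Transmission budget = 70800 − 14000 = 56800 μs.
R ≥ L / t_tx = 4192 bits / 0.0568 s = 73.8 kbps.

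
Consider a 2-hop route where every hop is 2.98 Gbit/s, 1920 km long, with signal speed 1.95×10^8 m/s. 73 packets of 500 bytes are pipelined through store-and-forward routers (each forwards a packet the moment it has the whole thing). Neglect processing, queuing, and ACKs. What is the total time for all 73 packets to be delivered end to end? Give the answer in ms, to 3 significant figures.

Per-hop transmission t_tx = L/R = 4000/2980000000 = 0.00134228 ms.
Per-hop propagation t_prop = 1920000/195000000 = 9.84615 ms.
Pipeline fill: first packet needs 2·t_tx to clear all hops; remaining 72 packets each add one t_tx.
Total = (2+73-1)·t_tx + 2·t_prop = 74·0.00134228 + 2·9.84615 = 19.8 ms.

19.8 ms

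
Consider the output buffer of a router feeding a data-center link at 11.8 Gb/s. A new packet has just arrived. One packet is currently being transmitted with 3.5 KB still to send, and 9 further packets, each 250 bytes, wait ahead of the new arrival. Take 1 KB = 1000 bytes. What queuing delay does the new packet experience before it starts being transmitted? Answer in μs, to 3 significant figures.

Each queued packet: L/R = 2000/11800000000 = 0.169492 μs.
9 queued → 1.52542 μs.
Plus remaining 28000 bits of current packet: 2.37288 μs.
Queuing delay = 3.90 μs.

3.90 μs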